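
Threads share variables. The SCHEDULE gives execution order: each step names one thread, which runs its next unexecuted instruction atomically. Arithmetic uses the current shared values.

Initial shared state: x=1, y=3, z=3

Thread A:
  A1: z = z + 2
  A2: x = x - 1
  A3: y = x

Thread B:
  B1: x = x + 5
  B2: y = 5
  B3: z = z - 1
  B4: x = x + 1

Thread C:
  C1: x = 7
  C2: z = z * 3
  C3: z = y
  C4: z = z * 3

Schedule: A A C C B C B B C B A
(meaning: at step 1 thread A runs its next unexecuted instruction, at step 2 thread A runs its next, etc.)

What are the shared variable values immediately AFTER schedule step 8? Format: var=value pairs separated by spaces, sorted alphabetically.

Step 1: thread A executes A1 (z = z + 2). Shared: x=1 y=3 z=5. PCs: A@1 B@0 C@0
Step 2: thread A executes A2 (x = x - 1). Shared: x=0 y=3 z=5. PCs: A@2 B@0 C@0
Step 3: thread C executes C1 (x = 7). Shared: x=7 y=3 z=5. PCs: A@2 B@0 C@1
Step 4: thread C executes C2 (z = z * 3). Shared: x=7 y=3 z=15. PCs: A@2 B@0 C@2
Step 5: thread B executes B1 (x = x + 5). Shared: x=12 y=3 z=15. PCs: A@2 B@1 C@2
Step 6: thread C executes C3 (z = y). Shared: x=12 y=3 z=3. PCs: A@2 B@1 C@3
Step 7: thread B executes B2 (y = 5). Shared: x=12 y=5 z=3. PCs: A@2 B@2 C@3
Step 8: thread B executes B3 (z = z - 1). Shared: x=12 y=5 z=2. PCs: A@2 B@3 C@3

Answer: x=12 y=5 z=2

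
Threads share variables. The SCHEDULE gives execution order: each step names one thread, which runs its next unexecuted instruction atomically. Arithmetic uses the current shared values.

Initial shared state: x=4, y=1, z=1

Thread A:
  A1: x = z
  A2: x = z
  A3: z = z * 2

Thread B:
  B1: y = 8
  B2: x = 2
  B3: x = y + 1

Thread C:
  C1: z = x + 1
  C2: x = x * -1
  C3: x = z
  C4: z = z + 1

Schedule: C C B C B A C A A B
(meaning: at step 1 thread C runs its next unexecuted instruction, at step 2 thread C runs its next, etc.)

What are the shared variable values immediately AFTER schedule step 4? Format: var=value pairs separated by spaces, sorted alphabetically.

Answer: x=5 y=8 z=5

Derivation:
Step 1: thread C executes C1 (z = x + 1). Shared: x=4 y=1 z=5. PCs: A@0 B@0 C@1
Step 2: thread C executes C2 (x = x * -1). Shared: x=-4 y=1 z=5. PCs: A@0 B@0 C@2
Step 3: thread B executes B1 (y = 8). Shared: x=-4 y=8 z=5. PCs: A@0 B@1 C@2
Step 4: thread C executes C3 (x = z). Shared: x=5 y=8 z=5. PCs: A@0 B@1 C@3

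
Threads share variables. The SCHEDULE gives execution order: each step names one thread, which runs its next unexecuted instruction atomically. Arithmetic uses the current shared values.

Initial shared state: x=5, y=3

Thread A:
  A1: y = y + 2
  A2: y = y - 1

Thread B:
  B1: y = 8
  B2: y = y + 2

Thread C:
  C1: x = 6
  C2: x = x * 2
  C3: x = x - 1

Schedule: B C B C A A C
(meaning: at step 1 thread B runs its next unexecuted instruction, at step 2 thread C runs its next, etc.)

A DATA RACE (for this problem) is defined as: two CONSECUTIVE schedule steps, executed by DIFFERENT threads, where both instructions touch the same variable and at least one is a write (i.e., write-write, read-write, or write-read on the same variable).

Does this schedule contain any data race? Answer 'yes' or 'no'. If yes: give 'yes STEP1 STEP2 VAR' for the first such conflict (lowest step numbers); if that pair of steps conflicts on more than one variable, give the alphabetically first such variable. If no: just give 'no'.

Steps 1,2: B(r=-,w=y) vs C(r=-,w=x). No conflict.
Steps 2,3: C(r=-,w=x) vs B(r=y,w=y). No conflict.
Steps 3,4: B(r=y,w=y) vs C(r=x,w=x). No conflict.
Steps 4,5: C(r=x,w=x) vs A(r=y,w=y). No conflict.
Steps 5,6: same thread (A). No race.
Steps 6,7: A(r=y,w=y) vs C(r=x,w=x). No conflict.

Answer: no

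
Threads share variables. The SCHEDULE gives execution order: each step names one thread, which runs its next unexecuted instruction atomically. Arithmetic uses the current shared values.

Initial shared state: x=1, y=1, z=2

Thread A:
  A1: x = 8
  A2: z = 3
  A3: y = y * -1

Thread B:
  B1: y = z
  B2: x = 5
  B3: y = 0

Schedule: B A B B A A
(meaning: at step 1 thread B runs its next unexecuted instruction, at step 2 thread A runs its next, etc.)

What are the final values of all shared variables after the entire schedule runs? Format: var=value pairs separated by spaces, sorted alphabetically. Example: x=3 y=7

Answer: x=5 y=0 z=3

Derivation:
Step 1: thread B executes B1 (y = z). Shared: x=1 y=2 z=2. PCs: A@0 B@1
Step 2: thread A executes A1 (x = 8). Shared: x=8 y=2 z=2. PCs: A@1 B@1
Step 3: thread B executes B2 (x = 5). Shared: x=5 y=2 z=2. PCs: A@1 B@2
Step 4: thread B executes B3 (y = 0). Shared: x=5 y=0 z=2. PCs: A@1 B@3
Step 5: thread A executes A2 (z = 3). Shared: x=5 y=0 z=3. PCs: A@2 B@3
Step 6: thread A executes A3 (y = y * -1). Shared: x=5 y=0 z=3. PCs: A@3 B@3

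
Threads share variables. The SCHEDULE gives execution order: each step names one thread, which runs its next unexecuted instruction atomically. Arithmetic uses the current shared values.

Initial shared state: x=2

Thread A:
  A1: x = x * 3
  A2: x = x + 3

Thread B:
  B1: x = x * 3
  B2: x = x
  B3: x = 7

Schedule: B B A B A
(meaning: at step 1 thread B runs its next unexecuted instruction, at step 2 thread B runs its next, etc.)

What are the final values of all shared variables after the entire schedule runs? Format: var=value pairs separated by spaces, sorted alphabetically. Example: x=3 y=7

Answer: x=10

Derivation:
Step 1: thread B executes B1 (x = x * 3). Shared: x=6. PCs: A@0 B@1
Step 2: thread B executes B2 (x = x). Shared: x=6. PCs: A@0 B@2
Step 3: thread A executes A1 (x = x * 3). Shared: x=18. PCs: A@1 B@2
Step 4: thread B executes B3 (x = 7). Shared: x=7. PCs: A@1 B@3
Step 5: thread A executes A2 (x = x + 3). Shared: x=10. PCs: A@2 B@3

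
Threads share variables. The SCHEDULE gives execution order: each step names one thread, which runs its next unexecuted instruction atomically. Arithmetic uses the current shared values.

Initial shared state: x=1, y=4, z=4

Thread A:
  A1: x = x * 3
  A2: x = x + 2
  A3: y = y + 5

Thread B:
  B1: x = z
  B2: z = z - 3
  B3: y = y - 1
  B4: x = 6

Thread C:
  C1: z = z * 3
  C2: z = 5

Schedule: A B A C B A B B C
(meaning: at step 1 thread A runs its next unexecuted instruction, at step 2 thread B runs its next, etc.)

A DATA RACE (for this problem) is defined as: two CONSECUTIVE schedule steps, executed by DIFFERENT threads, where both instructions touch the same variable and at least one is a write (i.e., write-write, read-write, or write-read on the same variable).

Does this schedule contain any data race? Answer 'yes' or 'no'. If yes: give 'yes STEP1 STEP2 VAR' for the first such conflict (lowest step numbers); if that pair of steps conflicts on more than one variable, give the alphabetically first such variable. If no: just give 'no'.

Steps 1,2: A(x = x * 3) vs B(x = z). RACE on x (W-W).
Steps 2,3: B(x = z) vs A(x = x + 2). RACE on x (W-W).
Steps 3,4: A(r=x,w=x) vs C(r=z,w=z). No conflict.
Steps 4,5: C(z = z * 3) vs B(z = z - 3). RACE on z (W-W).
Steps 5,6: B(r=z,w=z) vs A(r=y,w=y). No conflict.
Steps 6,7: A(y = y + 5) vs B(y = y - 1). RACE on y (W-W).
Steps 7,8: same thread (B). No race.
Steps 8,9: B(r=-,w=x) vs C(r=-,w=z). No conflict.
First conflict at steps 1,2.

Answer: yes 1 2 x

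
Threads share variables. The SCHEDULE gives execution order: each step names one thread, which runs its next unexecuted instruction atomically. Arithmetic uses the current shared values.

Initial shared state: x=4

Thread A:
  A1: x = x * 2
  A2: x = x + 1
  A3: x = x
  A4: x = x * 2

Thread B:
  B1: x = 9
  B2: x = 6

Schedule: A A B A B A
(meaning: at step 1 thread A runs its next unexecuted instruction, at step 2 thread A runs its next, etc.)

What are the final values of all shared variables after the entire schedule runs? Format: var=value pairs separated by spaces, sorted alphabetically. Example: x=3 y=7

Step 1: thread A executes A1 (x = x * 2). Shared: x=8. PCs: A@1 B@0
Step 2: thread A executes A2 (x = x + 1). Shared: x=9. PCs: A@2 B@0
Step 3: thread B executes B1 (x = 9). Shared: x=9. PCs: A@2 B@1
Step 4: thread A executes A3 (x = x). Shared: x=9. PCs: A@3 B@1
Step 5: thread B executes B2 (x = 6). Shared: x=6. PCs: A@3 B@2
Step 6: thread A executes A4 (x = x * 2). Shared: x=12. PCs: A@4 B@2

Answer: x=12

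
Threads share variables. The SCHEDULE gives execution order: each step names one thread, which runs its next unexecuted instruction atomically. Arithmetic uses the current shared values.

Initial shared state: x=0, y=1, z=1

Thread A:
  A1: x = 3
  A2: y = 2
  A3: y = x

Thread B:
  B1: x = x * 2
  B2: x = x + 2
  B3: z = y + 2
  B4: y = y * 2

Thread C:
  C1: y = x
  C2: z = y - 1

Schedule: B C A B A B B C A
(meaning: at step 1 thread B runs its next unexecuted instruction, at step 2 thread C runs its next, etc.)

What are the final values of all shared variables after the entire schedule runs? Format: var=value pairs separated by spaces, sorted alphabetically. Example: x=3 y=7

Step 1: thread B executes B1 (x = x * 2). Shared: x=0 y=1 z=1. PCs: A@0 B@1 C@0
Step 2: thread C executes C1 (y = x). Shared: x=0 y=0 z=1. PCs: A@0 B@1 C@1
Step 3: thread A executes A1 (x = 3). Shared: x=3 y=0 z=1. PCs: A@1 B@1 C@1
Step 4: thread B executes B2 (x = x + 2). Shared: x=5 y=0 z=1. PCs: A@1 B@2 C@1
Step 5: thread A executes A2 (y = 2). Shared: x=5 y=2 z=1. PCs: A@2 B@2 C@1
Step 6: thread B executes B3 (z = y + 2). Shared: x=5 y=2 z=4. PCs: A@2 B@3 C@1
Step 7: thread B executes B4 (y = y * 2). Shared: x=5 y=4 z=4. PCs: A@2 B@4 C@1
Step 8: thread C executes C2 (z = y - 1). Shared: x=5 y=4 z=3. PCs: A@2 B@4 C@2
Step 9: thread A executes A3 (y = x). Shared: x=5 y=5 z=3. PCs: A@3 B@4 C@2

Answer: x=5 y=5 z=3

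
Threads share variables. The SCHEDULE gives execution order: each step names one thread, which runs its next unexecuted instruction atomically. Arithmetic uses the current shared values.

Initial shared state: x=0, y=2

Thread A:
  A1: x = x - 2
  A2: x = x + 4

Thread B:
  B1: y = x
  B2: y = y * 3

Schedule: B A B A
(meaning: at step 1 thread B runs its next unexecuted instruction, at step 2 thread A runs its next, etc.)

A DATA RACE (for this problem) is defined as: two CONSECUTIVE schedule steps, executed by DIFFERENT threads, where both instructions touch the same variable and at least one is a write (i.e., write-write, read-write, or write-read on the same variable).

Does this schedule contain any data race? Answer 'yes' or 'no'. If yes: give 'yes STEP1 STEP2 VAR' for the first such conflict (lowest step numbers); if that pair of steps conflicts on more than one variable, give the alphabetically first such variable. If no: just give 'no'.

Steps 1,2: B(y = x) vs A(x = x - 2). RACE on x (R-W).
Steps 2,3: A(r=x,w=x) vs B(r=y,w=y). No conflict.
Steps 3,4: B(r=y,w=y) vs A(r=x,w=x). No conflict.
First conflict at steps 1,2.

Answer: yes 1 2 x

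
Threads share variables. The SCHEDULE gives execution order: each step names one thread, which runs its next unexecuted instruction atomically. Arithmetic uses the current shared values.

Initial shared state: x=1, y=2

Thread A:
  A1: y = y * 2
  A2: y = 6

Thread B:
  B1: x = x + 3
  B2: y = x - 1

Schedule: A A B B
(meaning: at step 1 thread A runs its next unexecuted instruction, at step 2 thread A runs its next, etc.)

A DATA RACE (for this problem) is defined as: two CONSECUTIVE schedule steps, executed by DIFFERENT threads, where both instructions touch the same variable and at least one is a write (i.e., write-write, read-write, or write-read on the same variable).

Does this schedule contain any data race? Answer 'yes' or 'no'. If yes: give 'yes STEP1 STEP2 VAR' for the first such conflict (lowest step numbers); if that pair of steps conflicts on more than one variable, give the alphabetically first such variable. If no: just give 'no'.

Answer: no

Derivation:
Steps 1,2: same thread (A). No race.
Steps 2,3: A(r=-,w=y) vs B(r=x,w=x). No conflict.
Steps 3,4: same thread (B). No race.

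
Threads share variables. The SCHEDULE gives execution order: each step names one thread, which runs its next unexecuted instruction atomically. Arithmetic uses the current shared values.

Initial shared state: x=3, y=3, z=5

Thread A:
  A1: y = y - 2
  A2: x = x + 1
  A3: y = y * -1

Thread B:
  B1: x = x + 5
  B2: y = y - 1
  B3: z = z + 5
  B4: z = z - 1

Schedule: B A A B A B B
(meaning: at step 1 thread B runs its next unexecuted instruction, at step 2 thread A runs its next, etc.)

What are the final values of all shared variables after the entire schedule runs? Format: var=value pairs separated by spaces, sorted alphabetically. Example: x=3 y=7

Answer: x=9 y=0 z=9

Derivation:
Step 1: thread B executes B1 (x = x + 5). Shared: x=8 y=3 z=5. PCs: A@0 B@1
Step 2: thread A executes A1 (y = y - 2). Shared: x=8 y=1 z=5. PCs: A@1 B@1
Step 3: thread A executes A2 (x = x + 1). Shared: x=9 y=1 z=5. PCs: A@2 B@1
Step 4: thread B executes B2 (y = y - 1). Shared: x=9 y=0 z=5. PCs: A@2 B@2
Step 5: thread A executes A3 (y = y * -1). Shared: x=9 y=0 z=5. PCs: A@3 B@2
Step 6: thread B executes B3 (z = z + 5). Shared: x=9 y=0 z=10. PCs: A@3 B@3
Step 7: thread B executes B4 (z = z - 1). Shared: x=9 y=0 z=9. PCs: A@3 B@4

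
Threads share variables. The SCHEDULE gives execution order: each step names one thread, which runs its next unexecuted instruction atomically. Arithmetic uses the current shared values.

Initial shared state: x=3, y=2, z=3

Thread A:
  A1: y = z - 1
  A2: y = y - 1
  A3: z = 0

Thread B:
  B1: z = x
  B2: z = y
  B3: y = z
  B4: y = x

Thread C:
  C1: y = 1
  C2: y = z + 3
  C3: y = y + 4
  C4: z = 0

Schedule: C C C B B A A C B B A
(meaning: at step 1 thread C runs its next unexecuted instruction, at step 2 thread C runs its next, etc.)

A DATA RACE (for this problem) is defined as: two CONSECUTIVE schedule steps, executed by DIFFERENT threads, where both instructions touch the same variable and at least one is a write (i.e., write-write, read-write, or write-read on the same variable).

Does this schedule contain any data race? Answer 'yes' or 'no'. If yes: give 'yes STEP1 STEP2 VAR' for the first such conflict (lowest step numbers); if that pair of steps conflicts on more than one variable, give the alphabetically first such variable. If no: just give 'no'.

Answer: yes 5 6 y

Derivation:
Steps 1,2: same thread (C). No race.
Steps 2,3: same thread (C). No race.
Steps 3,4: C(r=y,w=y) vs B(r=x,w=z). No conflict.
Steps 4,5: same thread (B). No race.
Steps 5,6: B(z = y) vs A(y = z - 1). RACE on y (R-W), z (W-R). Multiple vars; alphabetically first is y.
Steps 6,7: same thread (A). No race.
Steps 7,8: A(r=y,w=y) vs C(r=-,w=z). No conflict.
Steps 8,9: C(z = 0) vs B(y = z). RACE on z (W-R).
Steps 9,10: same thread (B). No race.
Steps 10,11: B(r=x,w=y) vs A(r=-,w=z). No conflict.
First conflict at steps 5,6.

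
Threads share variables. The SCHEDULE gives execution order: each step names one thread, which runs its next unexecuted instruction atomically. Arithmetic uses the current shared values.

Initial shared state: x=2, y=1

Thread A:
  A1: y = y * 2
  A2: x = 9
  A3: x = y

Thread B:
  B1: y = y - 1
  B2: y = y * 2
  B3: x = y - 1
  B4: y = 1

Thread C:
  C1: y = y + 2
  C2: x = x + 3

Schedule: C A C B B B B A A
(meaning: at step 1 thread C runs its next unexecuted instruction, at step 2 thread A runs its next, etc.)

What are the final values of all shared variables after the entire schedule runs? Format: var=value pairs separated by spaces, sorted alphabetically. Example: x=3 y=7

Step 1: thread C executes C1 (y = y + 2). Shared: x=2 y=3. PCs: A@0 B@0 C@1
Step 2: thread A executes A1 (y = y * 2). Shared: x=2 y=6. PCs: A@1 B@0 C@1
Step 3: thread C executes C2 (x = x + 3). Shared: x=5 y=6. PCs: A@1 B@0 C@2
Step 4: thread B executes B1 (y = y - 1). Shared: x=5 y=5. PCs: A@1 B@1 C@2
Step 5: thread B executes B2 (y = y * 2). Shared: x=5 y=10. PCs: A@1 B@2 C@2
Step 6: thread B executes B3 (x = y - 1). Shared: x=9 y=10. PCs: A@1 B@3 C@2
Step 7: thread B executes B4 (y = 1). Shared: x=9 y=1. PCs: A@1 B@4 C@2
Step 8: thread A executes A2 (x = 9). Shared: x=9 y=1. PCs: A@2 B@4 C@2
Step 9: thread A executes A3 (x = y). Shared: x=1 y=1. PCs: A@3 B@4 C@2

Answer: x=1 y=1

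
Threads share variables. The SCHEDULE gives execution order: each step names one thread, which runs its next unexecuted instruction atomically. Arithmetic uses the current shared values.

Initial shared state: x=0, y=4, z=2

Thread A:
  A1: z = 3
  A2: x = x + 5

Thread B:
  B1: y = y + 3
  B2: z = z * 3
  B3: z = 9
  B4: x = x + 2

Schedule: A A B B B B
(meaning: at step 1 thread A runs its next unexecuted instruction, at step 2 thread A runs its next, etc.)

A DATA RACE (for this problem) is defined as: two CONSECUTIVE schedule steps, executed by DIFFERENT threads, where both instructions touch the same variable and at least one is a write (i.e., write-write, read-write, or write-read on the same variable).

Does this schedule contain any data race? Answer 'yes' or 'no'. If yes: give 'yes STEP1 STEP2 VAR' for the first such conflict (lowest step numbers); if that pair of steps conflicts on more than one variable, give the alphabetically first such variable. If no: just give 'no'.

Steps 1,2: same thread (A). No race.
Steps 2,3: A(r=x,w=x) vs B(r=y,w=y). No conflict.
Steps 3,4: same thread (B). No race.
Steps 4,5: same thread (B). No race.
Steps 5,6: same thread (B). No race.

Answer: no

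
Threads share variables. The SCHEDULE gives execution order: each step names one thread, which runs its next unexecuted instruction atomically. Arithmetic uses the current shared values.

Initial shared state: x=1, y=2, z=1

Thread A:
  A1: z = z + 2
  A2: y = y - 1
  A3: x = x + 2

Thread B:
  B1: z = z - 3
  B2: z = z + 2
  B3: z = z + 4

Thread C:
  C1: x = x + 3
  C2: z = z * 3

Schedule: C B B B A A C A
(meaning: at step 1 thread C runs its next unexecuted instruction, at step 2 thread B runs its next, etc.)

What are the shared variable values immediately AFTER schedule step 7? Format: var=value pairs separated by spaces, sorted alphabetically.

Answer: x=4 y=1 z=18

Derivation:
Step 1: thread C executes C1 (x = x + 3). Shared: x=4 y=2 z=1. PCs: A@0 B@0 C@1
Step 2: thread B executes B1 (z = z - 3). Shared: x=4 y=2 z=-2. PCs: A@0 B@1 C@1
Step 3: thread B executes B2 (z = z + 2). Shared: x=4 y=2 z=0. PCs: A@0 B@2 C@1
Step 4: thread B executes B3 (z = z + 4). Shared: x=4 y=2 z=4. PCs: A@0 B@3 C@1
Step 5: thread A executes A1 (z = z + 2). Shared: x=4 y=2 z=6. PCs: A@1 B@3 C@1
Step 6: thread A executes A2 (y = y - 1). Shared: x=4 y=1 z=6. PCs: A@2 B@3 C@1
Step 7: thread C executes C2 (z = z * 3). Shared: x=4 y=1 z=18. PCs: A@2 B@3 C@2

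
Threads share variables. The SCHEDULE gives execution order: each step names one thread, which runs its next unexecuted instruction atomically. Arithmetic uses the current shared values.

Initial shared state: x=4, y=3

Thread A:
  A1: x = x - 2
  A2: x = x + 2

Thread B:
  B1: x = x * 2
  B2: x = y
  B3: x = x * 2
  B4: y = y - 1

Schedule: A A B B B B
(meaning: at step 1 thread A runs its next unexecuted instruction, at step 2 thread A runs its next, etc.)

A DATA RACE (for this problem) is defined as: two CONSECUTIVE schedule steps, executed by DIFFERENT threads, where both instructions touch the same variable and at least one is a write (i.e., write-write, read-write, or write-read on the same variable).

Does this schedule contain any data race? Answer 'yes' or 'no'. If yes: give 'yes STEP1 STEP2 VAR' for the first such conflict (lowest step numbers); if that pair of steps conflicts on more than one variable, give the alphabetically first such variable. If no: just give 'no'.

Answer: yes 2 3 x

Derivation:
Steps 1,2: same thread (A). No race.
Steps 2,3: A(x = x + 2) vs B(x = x * 2). RACE on x (W-W).
Steps 3,4: same thread (B). No race.
Steps 4,5: same thread (B). No race.
Steps 5,6: same thread (B). No race.
First conflict at steps 2,3.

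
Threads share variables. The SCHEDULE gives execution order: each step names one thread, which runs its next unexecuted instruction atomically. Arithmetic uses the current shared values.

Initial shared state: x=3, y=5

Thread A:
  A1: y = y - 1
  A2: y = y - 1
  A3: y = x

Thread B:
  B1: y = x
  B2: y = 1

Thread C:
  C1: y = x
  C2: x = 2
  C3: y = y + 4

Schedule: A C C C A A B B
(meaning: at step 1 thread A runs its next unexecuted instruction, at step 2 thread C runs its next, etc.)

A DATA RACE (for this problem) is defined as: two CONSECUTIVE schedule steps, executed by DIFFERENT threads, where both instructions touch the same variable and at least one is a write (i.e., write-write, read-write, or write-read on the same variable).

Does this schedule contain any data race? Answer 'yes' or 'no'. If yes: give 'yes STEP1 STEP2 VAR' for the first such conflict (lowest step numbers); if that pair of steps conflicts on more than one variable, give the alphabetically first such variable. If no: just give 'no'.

Steps 1,2: A(y = y - 1) vs C(y = x). RACE on y (W-W).
Steps 2,3: same thread (C). No race.
Steps 3,4: same thread (C). No race.
Steps 4,5: C(y = y + 4) vs A(y = y - 1). RACE on y (W-W).
Steps 5,6: same thread (A). No race.
Steps 6,7: A(y = x) vs B(y = x). RACE on y (W-W).
Steps 7,8: same thread (B). No race.
First conflict at steps 1,2.

Answer: yes 1 2 y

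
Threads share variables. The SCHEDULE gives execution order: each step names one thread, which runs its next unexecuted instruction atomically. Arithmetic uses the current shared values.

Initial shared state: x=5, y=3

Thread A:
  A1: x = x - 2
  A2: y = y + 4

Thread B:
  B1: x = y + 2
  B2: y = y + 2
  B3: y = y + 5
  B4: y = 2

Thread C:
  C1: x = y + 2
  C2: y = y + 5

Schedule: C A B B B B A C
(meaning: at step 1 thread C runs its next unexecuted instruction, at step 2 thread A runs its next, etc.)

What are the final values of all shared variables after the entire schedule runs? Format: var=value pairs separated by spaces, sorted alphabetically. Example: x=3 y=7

Answer: x=5 y=11

Derivation:
Step 1: thread C executes C1 (x = y + 2). Shared: x=5 y=3. PCs: A@0 B@0 C@1
Step 2: thread A executes A1 (x = x - 2). Shared: x=3 y=3. PCs: A@1 B@0 C@1
Step 3: thread B executes B1 (x = y + 2). Shared: x=5 y=3. PCs: A@1 B@1 C@1
Step 4: thread B executes B2 (y = y + 2). Shared: x=5 y=5. PCs: A@1 B@2 C@1
Step 5: thread B executes B3 (y = y + 5). Shared: x=5 y=10. PCs: A@1 B@3 C@1
Step 6: thread B executes B4 (y = 2). Shared: x=5 y=2. PCs: A@1 B@4 C@1
Step 7: thread A executes A2 (y = y + 4). Shared: x=5 y=6. PCs: A@2 B@4 C@1
Step 8: thread C executes C2 (y = y + 5). Shared: x=5 y=11. PCs: A@2 B@4 C@2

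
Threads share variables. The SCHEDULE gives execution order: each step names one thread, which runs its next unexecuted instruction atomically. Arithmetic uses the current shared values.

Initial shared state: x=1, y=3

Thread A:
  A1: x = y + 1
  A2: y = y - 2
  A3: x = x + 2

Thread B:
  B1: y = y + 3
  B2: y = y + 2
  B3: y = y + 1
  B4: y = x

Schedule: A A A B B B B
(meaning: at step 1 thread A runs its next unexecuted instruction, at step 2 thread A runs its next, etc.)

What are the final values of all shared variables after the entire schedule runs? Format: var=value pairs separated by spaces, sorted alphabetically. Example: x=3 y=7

Answer: x=6 y=6

Derivation:
Step 1: thread A executes A1 (x = y + 1). Shared: x=4 y=3. PCs: A@1 B@0
Step 2: thread A executes A2 (y = y - 2). Shared: x=4 y=1. PCs: A@2 B@0
Step 3: thread A executes A3 (x = x + 2). Shared: x=6 y=1. PCs: A@3 B@0
Step 4: thread B executes B1 (y = y + 3). Shared: x=6 y=4. PCs: A@3 B@1
Step 5: thread B executes B2 (y = y + 2). Shared: x=6 y=6. PCs: A@3 B@2
Step 6: thread B executes B3 (y = y + 1). Shared: x=6 y=7. PCs: A@3 B@3
Step 7: thread B executes B4 (y = x). Shared: x=6 y=6. PCs: A@3 B@4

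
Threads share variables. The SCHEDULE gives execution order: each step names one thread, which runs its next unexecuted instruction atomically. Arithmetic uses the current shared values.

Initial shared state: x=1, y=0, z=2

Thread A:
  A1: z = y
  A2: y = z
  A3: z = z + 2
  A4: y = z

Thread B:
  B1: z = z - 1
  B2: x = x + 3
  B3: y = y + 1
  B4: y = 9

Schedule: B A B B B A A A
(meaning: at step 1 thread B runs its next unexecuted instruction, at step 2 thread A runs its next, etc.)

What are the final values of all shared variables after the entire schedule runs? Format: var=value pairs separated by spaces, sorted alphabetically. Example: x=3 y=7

Step 1: thread B executes B1 (z = z - 1). Shared: x=1 y=0 z=1. PCs: A@0 B@1
Step 2: thread A executes A1 (z = y). Shared: x=1 y=0 z=0. PCs: A@1 B@1
Step 3: thread B executes B2 (x = x + 3). Shared: x=4 y=0 z=0. PCs: A@1 B@2
Step 4: thread B executes B3 (y = y + 1). Shared: x=4 y=1 z=0. PCs: A@1 B@3
Step 5: thread B executes B4 (y = 9). Shared: x=4 y=9 z=0. PCs: A@1 B@4
Step 6: thread A executes A2 (y = z). Shared: x=4 y=0 z=0. PCs: A@2 B@4
Step 7: thread A executes A3 (z = z + 2). Shared: x=4 y=0 z=2. PCs: A@3 B@4
Step 8: thread A executes A4 (y = z). Shared: x=4 y=2 z=2. PCs: A@4 B@4

Answer: x=4 y=2 z=2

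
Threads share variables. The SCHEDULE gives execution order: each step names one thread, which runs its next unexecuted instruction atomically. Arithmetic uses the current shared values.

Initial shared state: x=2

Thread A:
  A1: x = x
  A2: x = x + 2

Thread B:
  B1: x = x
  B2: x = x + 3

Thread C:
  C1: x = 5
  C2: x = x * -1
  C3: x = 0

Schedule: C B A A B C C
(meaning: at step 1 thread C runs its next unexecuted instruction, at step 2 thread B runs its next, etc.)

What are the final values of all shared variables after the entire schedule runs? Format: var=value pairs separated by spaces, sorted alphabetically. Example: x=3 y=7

Step 1: thread C executes C1 (x = 5). Shared: x=5. PCs: A@0 B@0 C@1
Step 2: thread B executes B1 (x = x). Shared: x=5. PCs: A@0 B@1 C@1
Step 3: thread A executes A1 (x = x). Shared: x=5. PCs: A@1 B@1 C@1
Step 4: thread A executes A2 (x = x + 2). Shared: x=7. PCs: A@2 B@1 C@1
Step 5: thread B executes B2 (x = x + 3). Shared: x=10. PCs: A@2 B@2 C@1
Step 6: thread C executes C2 (x = x * -1). Shared: x=-10. PCs: A@2 B@2 C@2
Step 7: thread C executes C3 (x = 0). Shared: x=0. PCs: A@2 B@2 C@3

Answer: x=0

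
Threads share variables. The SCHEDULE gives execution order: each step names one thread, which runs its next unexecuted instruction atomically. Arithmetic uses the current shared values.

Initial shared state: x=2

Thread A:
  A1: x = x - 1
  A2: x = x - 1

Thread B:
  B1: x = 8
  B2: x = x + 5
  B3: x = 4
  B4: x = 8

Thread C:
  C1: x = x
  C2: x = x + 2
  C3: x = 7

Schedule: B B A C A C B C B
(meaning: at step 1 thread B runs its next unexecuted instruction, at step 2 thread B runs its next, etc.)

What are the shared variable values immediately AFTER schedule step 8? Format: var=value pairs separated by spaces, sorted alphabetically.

Answer: x=7

Derivation:
Step 1: thread B executes B1 (x = 8). Shared: x=8. PCs: A@0 B@1 C@0
Step 2: thread B executes B2 (x = x + 5). Shared: x=13. PCs: A@0 B@2 C@0
Step 3: thread A executes A1 (x = x - 1). Shared: x=12. PCs: A@1 B@2 C@0
Step 4: thread C executes C1 (x = x). Shared: x=12. PCs: A@1 B@2 C@1
Step 5: thread A executes A2 (x = x - 1). Shared: x=11. PCs: A@2 B@2 C@1
Step 6: thread C executes C2 (x = x + 2). Shared: x=13. PCs: A@2 B@2 C@2
Step 7: thread B executes B3 (x = 4). Shared: x=4. PCs: A@2 B@3 C@2
Step 8: thread C executes C3 (x = 7). Shared: x=7. PCs: A@2 B@3 C@3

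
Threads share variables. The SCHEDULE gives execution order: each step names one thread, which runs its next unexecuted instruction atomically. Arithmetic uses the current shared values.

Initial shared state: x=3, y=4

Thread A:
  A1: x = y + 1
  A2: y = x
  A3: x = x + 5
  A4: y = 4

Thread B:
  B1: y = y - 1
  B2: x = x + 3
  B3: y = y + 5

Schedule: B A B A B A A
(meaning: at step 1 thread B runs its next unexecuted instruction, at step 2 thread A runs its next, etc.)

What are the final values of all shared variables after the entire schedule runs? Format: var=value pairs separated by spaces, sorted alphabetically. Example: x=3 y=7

Answer: x=12 y=4

Derivation:
Step 1: thread B executes B1 (y = y - 1). Shared: x=3 y=3. PCs: A@0 B@1
Step 2: thread A executes A1 (x = y + 1). Shared: x=4 y=3. PCs: A@1 B@1
Step 3: thread B executes B2 (x = x + 3). Shared: x=7 y=3. PCs: A@1 B@2
Step 4: thread A executes A2 (y = x). Shared: x=7 y=7. PCs: A@2 B@2
Step 5: thread B executes B3 (y = y + 5). Shared: x=7 y=12. PCs: A@2 B@3
Step 6: thread A executes A3 (x = x + 5). Shared: x=12 y=12. PCs: A@3 B@3
Step 7: thread A executes A4 (y = 4). Shared: x=12 y=4. PCs: A@4 B@3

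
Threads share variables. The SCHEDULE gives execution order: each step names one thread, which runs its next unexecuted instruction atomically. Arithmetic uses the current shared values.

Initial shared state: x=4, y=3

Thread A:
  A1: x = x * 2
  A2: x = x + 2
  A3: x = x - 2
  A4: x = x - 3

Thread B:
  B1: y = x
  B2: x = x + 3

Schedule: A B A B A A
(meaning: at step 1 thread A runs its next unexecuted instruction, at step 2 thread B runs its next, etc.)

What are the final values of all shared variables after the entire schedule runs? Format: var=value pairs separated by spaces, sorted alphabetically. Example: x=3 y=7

Answer: x=8 y=8

Derivation:
Step 1: thread A executes A1 (x = x * 2). Shared: x=8 y=3. PCs: A@1 B@0
Step 2: thread B executes B1 (y = x). Shared: x=8 y=8. PCs: A@1 B@1
Step 3: thread A executes A2 (x = x + 2). Shared: x=10 y=8. PCs: A@2 B@1
Step 4: thread B executes B2 (x = x + 3). Shared: x=13 y=8. PCs: A@2 B@2
Step 5: thread A executes A3 (x = x - 2). Shared: x=11 y=8. PCs: A@3 B@2
Step 6: thread A executes A4 (x = x - 3). Shared: x=8 y=8. PCs: A@4 B@2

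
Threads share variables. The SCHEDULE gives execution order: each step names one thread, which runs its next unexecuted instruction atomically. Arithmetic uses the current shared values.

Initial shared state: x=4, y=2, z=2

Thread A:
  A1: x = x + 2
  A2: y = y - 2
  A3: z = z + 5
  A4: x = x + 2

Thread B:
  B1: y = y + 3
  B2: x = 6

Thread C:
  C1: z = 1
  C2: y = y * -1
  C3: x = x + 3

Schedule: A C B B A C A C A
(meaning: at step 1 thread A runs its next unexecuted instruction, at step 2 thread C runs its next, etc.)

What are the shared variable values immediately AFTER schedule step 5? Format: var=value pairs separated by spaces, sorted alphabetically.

Step 1: thread A executes A1 (x = x + 2). Shared: x=6 y=2 z=2. PCs: A@1 B@0 C@0
Step 2: thread C executes C1 (z = 1). Shared: x=6 y=2 z=1. PCs: A@1 B@0 C@1
Step 3: thread B executes B1 (y = y + 3). Shared: x=6 y=5 z=1. PCs: A@1 B@1 C@1
Step 4: thread B executes B2 (x = 6). Shared: x=6 y=5 z=1. PCs: A@1 B@2 C@1
Step 5: thread A executes A2 (y = y - 2). Shared: x=6 y=3 z=1. PCs: A@2 B@2 C@1

Answer: x=6 y=3 z=1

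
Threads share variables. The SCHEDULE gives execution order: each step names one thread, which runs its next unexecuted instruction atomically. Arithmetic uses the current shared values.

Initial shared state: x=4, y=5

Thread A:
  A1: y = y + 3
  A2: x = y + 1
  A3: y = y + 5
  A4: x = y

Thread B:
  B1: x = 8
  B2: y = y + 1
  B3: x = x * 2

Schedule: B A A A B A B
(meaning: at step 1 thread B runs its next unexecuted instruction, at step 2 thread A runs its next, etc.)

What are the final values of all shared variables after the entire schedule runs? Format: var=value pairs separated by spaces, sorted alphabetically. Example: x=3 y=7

Step 1: thread B executes B1 (x = 8). Shared: x=8 y=5. PCs: A@0 B@1
Step 2: thread A executes A1 (y = y + 3). Shared: x=8 y=8. PCs: A@1 B@1
Step 3: thread A executes A2 (x = y + 1). Shared: x=9 y=8. PCs: A@2 B@1
Step 4: thread A executes A3 (y = y + 5). Shared: x=9 y=13. PCs: A@3 B@1
Step 5: thread B executes B2 (y = y + 1). Shared: x=9 y=14. PCs: A@3 B@2
Step 6: thread A executes A4 (x = y). Shared: x=14 y=14. PCs: A@4 B@2
Step 7: thread B executes B3 (x = x * 2). Shared: x=28 y=14. PCs: A@4 B@3

Answer: x=28 y=14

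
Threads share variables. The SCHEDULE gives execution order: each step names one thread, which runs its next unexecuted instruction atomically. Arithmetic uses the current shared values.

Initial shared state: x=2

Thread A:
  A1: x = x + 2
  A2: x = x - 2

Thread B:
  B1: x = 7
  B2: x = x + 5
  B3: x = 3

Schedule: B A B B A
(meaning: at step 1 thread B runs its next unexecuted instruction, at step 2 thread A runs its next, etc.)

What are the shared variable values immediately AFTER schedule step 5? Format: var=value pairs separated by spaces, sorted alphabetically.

Answer: x=1

Derivation:
Step 1: thread B executes B1 (x = 7). Shared: x=7. PCs: A@0 B@1
Step 2: thread A executes A1 (x = x + 2). Shared: x=9. PCs: A@1 B@1
Step 3: thread B executes B2 (x = x + 5). Shared: x=14. PCs: A@1 B@2
Step 4: thread B executes B3 (x = 3). Shared: x=3. PCs: A@1 B@3
Step 5: thread A executes A2 (x = x - 2). Shared: x=1. PCs: A@2 B@3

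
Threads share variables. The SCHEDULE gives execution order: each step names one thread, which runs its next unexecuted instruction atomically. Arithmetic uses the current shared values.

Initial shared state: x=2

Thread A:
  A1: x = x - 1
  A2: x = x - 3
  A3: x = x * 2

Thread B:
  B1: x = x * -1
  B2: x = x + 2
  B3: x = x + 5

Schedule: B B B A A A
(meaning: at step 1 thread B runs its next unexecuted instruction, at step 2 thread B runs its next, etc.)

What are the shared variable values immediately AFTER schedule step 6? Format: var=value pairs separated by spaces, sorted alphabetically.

Step 1: thread B executes B1 (x = x * -1). Shared: x=-2. PCs: A@0 B@1
Step 2: thread B executes B2 (x = x + 2). Shared: x=0. PCs: A@0 B@2
Step 3: thread B executes B3 (x = x + 5). Shared: x=5. PCs: A@0 B@3
Step 4: thread A executes A1 (x = x - 1). Shared: x=4. PCs: A@1 B@3
Step 5: thread A executes A2 (x = x - 3). Shared: x=1. PCs: A@2 B@3
Step 6: thread A executes A3 (x = x * 2). Shared: x=2. PCs: A@3 B@3

Answer: x=2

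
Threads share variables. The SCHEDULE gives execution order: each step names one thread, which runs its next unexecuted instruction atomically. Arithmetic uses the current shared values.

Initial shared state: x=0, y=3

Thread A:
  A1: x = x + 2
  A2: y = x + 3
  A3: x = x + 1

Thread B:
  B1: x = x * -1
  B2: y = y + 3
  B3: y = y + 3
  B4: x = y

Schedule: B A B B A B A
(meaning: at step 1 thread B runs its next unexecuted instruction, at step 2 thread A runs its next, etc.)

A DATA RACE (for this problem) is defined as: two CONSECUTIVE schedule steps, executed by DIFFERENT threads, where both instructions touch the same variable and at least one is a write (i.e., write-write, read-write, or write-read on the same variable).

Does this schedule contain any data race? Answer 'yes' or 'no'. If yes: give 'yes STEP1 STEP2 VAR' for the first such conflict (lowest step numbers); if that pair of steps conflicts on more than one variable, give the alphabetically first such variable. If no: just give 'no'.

Steps 1,2: B(x = x * -1) vs A(x = x + 2). RACE on x (W-W).
Steps 2,3: A(r=x,w=x) vs B(r=y,w=y). No conflict.
Steps 3,4: same thread (B). No race.
Steps 4,5: B(y = y + 3) vs A(y = x + 3). RACE on y (W-W).
Steps 5,6: A(y = x + 3) vs B(x = y). RACE on x (R-W), y (W-R). Multiple vars; alphabetically first is x.
Steps 6,7: B(x = y) vs A(x = x + 1). RACE on x (W-W).
First conflict at steps 1,2.

Answer: yes 1 2 x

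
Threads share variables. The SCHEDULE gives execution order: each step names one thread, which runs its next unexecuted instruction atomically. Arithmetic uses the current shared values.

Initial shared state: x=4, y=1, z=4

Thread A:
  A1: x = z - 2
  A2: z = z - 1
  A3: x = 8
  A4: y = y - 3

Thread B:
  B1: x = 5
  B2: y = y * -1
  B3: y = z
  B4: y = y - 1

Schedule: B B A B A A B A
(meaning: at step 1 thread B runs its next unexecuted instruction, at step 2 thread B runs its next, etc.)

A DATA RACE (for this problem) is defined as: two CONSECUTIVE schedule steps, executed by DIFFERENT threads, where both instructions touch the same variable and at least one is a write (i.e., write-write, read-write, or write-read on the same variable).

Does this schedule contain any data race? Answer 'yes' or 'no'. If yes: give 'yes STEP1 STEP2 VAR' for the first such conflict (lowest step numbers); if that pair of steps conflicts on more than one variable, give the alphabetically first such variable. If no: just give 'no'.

Answer: yes 4 5 z

Derivation:
Steps 1,2: same thread (B). No race.
Steps 2,3: B(r=y,w=y) vs A(r=z,w=x). No conflict.
Steps 3,4: A(r=z,w=x) vs B(r=z,w=y). No conflict.
Steps 4,5: B(y = z) vs A(z = z - 1). RACE on z (R-W).
Steps 5,6: same thread (A). No race.
Steps 6,7: A(r=-,w=x) vs B(r=y,w=y). No conflict.
Steps 7,8: B(y = y - 1) vs A(y = y - 3). RACE on y (W-W).
First conflict at steps 4,5.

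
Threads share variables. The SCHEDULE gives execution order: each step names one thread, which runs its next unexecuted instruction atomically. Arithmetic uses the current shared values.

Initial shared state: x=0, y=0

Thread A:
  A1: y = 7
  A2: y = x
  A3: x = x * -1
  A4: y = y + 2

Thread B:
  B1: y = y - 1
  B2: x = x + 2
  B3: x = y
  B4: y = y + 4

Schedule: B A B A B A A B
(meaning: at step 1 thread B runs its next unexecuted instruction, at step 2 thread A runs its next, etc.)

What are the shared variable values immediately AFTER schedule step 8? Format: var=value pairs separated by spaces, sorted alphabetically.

Step 1: thread B executes B1 (y = y - 1). Shared: x=0 y=-1. PCs: A@0 B@1
Step 2: thread A executes A1 (y = 7). Shared: x=0 y=7. PCs: A@1 B@1
Step 3: thread B executes B2 (x = x + 2). Shared: x=2 y=7. PCs: A@1 B@2
Step 4: thread A executes A2 (y = x). Shared: x=2 y=2. PCs: A@2 B@2
Step 5: thread B executes B3 (x = y). Shared: x=2 y=2. PCs: A@2 B@3
Step 6: thread A executes A3 (x = x * -1). Shared: x=-2 y=2. PCs: A@3 B@3
Step 7: thread A executes A4 (y = y + 2). Shared: x=-2 y=4. PCs: A@4 B@3
Step 8: thread B executes B4 (y = y + 4). Shared: x=-2 y=8. PCs: A@4 B@4

Answer: x=-2 y=8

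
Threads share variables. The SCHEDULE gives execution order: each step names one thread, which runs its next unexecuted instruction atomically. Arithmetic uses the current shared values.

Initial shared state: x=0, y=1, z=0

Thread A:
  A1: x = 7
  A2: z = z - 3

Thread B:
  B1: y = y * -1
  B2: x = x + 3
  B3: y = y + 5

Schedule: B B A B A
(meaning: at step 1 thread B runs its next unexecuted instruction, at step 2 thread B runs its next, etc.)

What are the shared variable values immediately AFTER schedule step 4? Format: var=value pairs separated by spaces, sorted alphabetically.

Step 1: thread B executes B1 (y = y * -1). Shared: x=0 y=-1 z=0. PCs: A@0 B@1
Step 2: thread B executes B2 (x = x + 3). Shared: x=3 y=-1 z=0. PCs: A@0 B@2
Step 3: thread A executes A1 (x = 7). Shared: x=7 y=-1 z=0. PCs: A@1 B@2
Step 4: thread B executes B3 (y = y + 5). Shared: x=7 y=4 z=0. PCs: A@1 B@3

Answer: x=7 y=4 z=0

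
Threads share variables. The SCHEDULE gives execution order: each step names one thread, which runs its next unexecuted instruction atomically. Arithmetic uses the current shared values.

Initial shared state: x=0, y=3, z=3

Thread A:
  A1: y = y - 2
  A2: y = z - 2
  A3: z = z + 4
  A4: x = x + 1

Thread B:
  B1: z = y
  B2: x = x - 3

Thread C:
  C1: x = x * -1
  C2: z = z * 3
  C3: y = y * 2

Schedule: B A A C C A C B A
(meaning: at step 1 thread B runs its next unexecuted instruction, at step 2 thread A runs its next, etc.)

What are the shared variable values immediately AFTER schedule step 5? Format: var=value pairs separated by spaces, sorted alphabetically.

Answer: x=0 y=1 z=9

Derivation:
Step 1: thread B executes B1 (z = y). Shared: x=0 y=3 z=3. PCs: A@0 B@1 C@0
Step 2: thread A executes A1 (y = y - 2). Shared: x=0 y=1 z=3. PCs: A@1 B@1 C@0
Step 3: thread A executes A2 (y = z - 2). Shared: x=0 y=1 z=3. PCs: A@2 B@1 C@0
Step 4: thread C executes C1 (x = x * -1). Shared: x=0 y=1 z=3. PCs: A@2 B@1 C@1
Step 5: thread C executes C2 (z = z * 3). Shared: x=0 y=1 z=9. PCs: A@2 B@1 C@2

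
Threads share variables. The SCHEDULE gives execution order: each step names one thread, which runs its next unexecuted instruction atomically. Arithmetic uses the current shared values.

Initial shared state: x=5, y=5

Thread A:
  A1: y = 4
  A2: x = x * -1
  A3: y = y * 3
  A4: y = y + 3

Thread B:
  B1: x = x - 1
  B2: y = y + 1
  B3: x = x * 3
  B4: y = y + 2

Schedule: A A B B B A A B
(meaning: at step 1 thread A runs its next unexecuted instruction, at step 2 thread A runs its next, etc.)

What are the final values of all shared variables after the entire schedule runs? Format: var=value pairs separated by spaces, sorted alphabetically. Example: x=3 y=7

Answer: x=-18 y=20

Derivation:
Step 1: thread A executes A1 (y = 4). Shared: x=5 y=4. PCs: A@1 B@0
Step 2: thread A executes A2 (x = x * -1). Shared: x=-5 y=4. PCs: A@2 B@0
Step 3: thread B executes B1 (x = x - 1). Shared: x=-6 y=4. PCs: A@2 B@1
Step 4: thread B executes B2 (y = y + 1). Shared: x=-6 y=5. PCs: A@2 B@2
Step 5: thread B executes B3 (x = x * 3). Shared: x=-18 y=5. PCs: A@2 B@3
Step 6: thread A executes A3 (y = y * 3). Shared: x=-18 y=15. PCs: A@3 B@3
Step 7: thread A executes A4 (y = y + 3). Shared: x=-18 y=18. PCs: A@4 B@3
Step 8: thread B executes B4 (y = y + 2). Shared: x=-18 y=20. PCs: A@4 B@4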